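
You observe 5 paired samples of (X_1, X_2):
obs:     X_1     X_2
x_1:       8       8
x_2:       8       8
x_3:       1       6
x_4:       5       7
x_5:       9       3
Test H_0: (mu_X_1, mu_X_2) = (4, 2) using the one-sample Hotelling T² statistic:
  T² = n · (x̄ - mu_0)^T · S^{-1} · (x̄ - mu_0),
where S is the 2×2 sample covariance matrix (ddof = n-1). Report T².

Step 1 — sample mean vector:
  mean(X_1) = (8 + 8 + 1 + 5 + 9) / 5 = 31/5 = 6.2
  mean(X_2) = (8 + 8 + 6 + 7 + 3) / 5 = 32/5 = 6.4
  x̄ = (6.2, 6.4),  deviation x̄ - mu_0 = (6.2, 6.4) - (4, 2) = (2.2, 4.4).

Step 2 — sample covariance matrix, S[i,j] = (1/(n-1)) · Σ_k (x_{k,i} - mean_i) · (x_{k,j} - mean_j), divisor n-1 = 4:
  S[X_1,X_1] = ((1.8)·(1.8) + (1.8)·(1.8) + (-5.2)·(-5.2) + (-1.2)·(-1.2) + (2.8)·(2.8)) / 4 = 42.8/4 = 10.7
  S[X_1,X_2] = ((1.8)·(1.6) + (1.8)·(1.6) + (-5.2)·(-0.4) + (-1.2)·(0.6) + (2.8)·(-3.4)) / 4 = -2.4/4 = -0.6
  S[X_2,X_2] = ((1.6)·(1.6) + (1.6)·(1.6) + (-0.4)·(-0.4) + (0.6)·(0.6) + (-3.4)·(-3.4)) / 4 = 17.2/4 = 4.3
  S = [[10.7, -0.6],
 [-0.6, 4.3]].

Step 3 — invert S. det(S) = 10.7·4.3 - (-0.6)² = 45.65.
  S^{-1} = (1/det) · [[d, -b], [-b, a]] = [[0.0942, 0.0131],
 [0.0131, 0.2344]].

Step 4 — quadratic form (x̄ - mu_0)^T · S^{-1} · (x̄ - mu_0):
  S^{-1} · (x̄ - mu_0) = (0.2651, 1.0602),
  (x̄ - mu_0)^T · [...] = (2.2)·(0.2651) + (4.4)·(1.0602) = 5.2482.

Step 5 — scale by n: T² = 5 · 5.2482 = 26.241.

T² ≈ 26.241


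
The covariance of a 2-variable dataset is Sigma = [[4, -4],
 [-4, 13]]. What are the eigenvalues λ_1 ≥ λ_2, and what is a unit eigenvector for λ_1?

Step 1 — characteristic polynomial of 2×2 Sigma:
  det(Sigma - λI) = λ² - trace · λ + det = 0.
  trace = 4 + 13 = 17, det = 4·13 - (-4)² = 36.
Step 2 — discriminant:
  Δ = trace² - 4·det = 289 - 144 = 145.
Step 3 — eigenvalues:
  λ = (trace ± √Δ)/2 = (17 ± 12.0416)/2,
  λ_1 = 14.5208,  λ_2 = 2.4792.

Step 4 — unit eigenvector for λ_1: solve (Sigma - λ_1 I)v = 0. First row:
  (4 - 14.5208)·v_x + (-4)·v_y = 0, i.e. (-10.5208)·v_x + (-4)·v_y = 0,
  so v ∝ (b, λ_1 - a) = (-4, 10.5208); multiply by -1 so the first entry is positive: u = (4, -10.5208).
  ||u|| = √((4)² + (-10.5208)²) = √(126.6872) ≈ 11.2555,
  v_1 = u/||u|| ≈ (0.3554, -0.9347) (||v_1|| = 1).

λ_1 = 14.5208,  λ_2 = 2.4792;  v_1 ≈ (0.3554, -0.9347)


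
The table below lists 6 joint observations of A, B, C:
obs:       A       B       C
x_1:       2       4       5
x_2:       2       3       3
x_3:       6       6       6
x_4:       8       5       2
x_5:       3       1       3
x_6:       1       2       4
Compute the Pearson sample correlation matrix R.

Step 1 — column means:
  mean(A) = (2 + 2 + 6 + 8 + 3 + 1) / 6 = 22/6 = 3.6667
  mean(B) = (4 + 3 + 6 + 5 + 1 + 2) / 6 = 21/6 = 3.5
  mean(C) = (5 + 3 + 6 + 2 + 3 + 4) / 6 = 23/6 = 3.8333

Step 2 — sample variances and covariances s[i,j] = (1/(n-1)) · Σ_k (x_{k,i} - mean_i) · (x_{k,j} - mean_j), with n-1 = 5:
  s[A,A] = ((-1.6667)·(-1.6667) + (-1.6667)·(-1.6667) + (2.3333)·(2.3333) + (4.3333)·(4.3333) + (-0.6667)·(-0.6667) + (-2.6667)·(-2.6667)) / 5 = 37.3333/5 = 7.4667
  s[A,B] = ((-1.6667)·(0.5) + (-1.6667)·(-0.5) + (2.3333)·(2.5) + (4.3333)·(1.5) + (-0.6667)·(-2.5) + (-2.6667)·(-1.5)) / 5 = 18/5 = 3.6
  s[A,C] = ((-1.6667)·(1.1667) + (-1.6667)·(-0.8333) + (2.3333)·(2.1667) + (4.3333)·(-1.8333) + (-0.6667)·(-0.8333) + (-2.6667)·(0.1667)) / 5 = -3.3333/5 = -0.6667
  s[B,B] = ((0.5)·(0.5) + (-0.5)·(-0.5) + (2.5)·(2.5) + (1.5)·(1.5) + (-2.5)·(-2.5) + (-1.5)·(-1.5)) / 5 = 17.5/5 = 3.5
  s[B,C] = ((0.5)·(1.1667) + (-0.5)·(-0.8333) + (2.5)·(2.1667) + (1.5)·(-1.8333) + (-2.5)·(-0.8333) + (-1.5)·(0.1667)) / 5 = 5.5/5 = 1.1
  s[C,C] = ((1.1667)·(1.1667) + (-0.8333)·(-0.8333) + (2.1667)·(2.1667) + (-1.8333)·(-1.8333) + (-0.8333)·(-0.8333) + (0.1667)·(0.1667)) / 5 = 10.8333/5 = 2.1667
  Sample standard deviations s_i = √(s[i,i]):
  s(A) = √(7.4667) = 2.7325
  s(B) = √(3.5) = 1.8708
  s(C) = √(2.1667) = 1.472

Step 3 — r_{ij} = s_{ij} / (s_i · s_j):
  r[A,A] = 1 (diagonal).
  r[A,B] = 3.6 / (2.7325 · 1.8708) = 3.6 / 5.1121 = 0.7042
  r[A,C] = -0.6667 / (2.7325 · 1.472) = -0.6667 / 4.0222 = -0.1657
  r[B,B] = 1 (diagonal).
  r[B,C] = 1.1 / (1.8708 · 1.472) = 1.1 / 2.7538 = 0.3995
  r[C,C] = 1 (diagonal).

R is symmetric with unit diagonal. Assembling:

R = [[1, 0.7042, -0.1657],
 [0.7042, 1, 0.3995],
 [-0.1657, 0.3995, 1]]


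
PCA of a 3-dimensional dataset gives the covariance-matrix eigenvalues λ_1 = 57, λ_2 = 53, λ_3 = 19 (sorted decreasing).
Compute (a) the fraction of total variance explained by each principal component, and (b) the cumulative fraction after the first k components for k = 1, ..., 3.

Step 1 — total variance = trace(Sigma) = Σ λ_i = 57 + 53 + 19 = 129.

Step 2 — fraction explained by component i = λ_i / Σ λ:
  PC1: 57/129 = 0.4419
  PC2: 53/129 = 0.4109
  PC3: 19/129 = 0.1473

Step 3 — cumulative fraction after k components = (λ_1 + ... + λ_k) / Σ λ:
  k = 1: 57/129 = 0.4419
  k = 2: (57 + 53)/129 = 110/129 = 0.8527
  k = 3: (57 + 53 + 19)/129 = 129/129 = 1

Summary (fraction, with percent):

explained: PC1 0.4419 (44.19%), PC2 0.4109 (41.09%), PC3 0.1473 (14.73%);  cumulative: 0.4419, 0.8527, 1


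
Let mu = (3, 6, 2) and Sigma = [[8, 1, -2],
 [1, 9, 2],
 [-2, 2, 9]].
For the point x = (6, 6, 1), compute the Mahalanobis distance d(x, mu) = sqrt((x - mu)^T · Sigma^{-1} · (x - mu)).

Step 1 — centre the observation: (x - mu) = (3, 0, -1).

Step 2 — invert Sigma (cofactor / det for 3×3, or solve directly):
  Sigma^{-1} = [[0.1368, -0.0231, 0.0355],
 [-0.0231, 0.1208, -0.032],
 [0.0355, -0.032, 0.1261]].

Step 3 — form the quadratic (x - mu)^T · Sigma^{-1} · (x - mu):
  Sigma^{-1} · (x - mu) = (0.3748, -0.0373, -0.0195).
  (x - mu)^T · [Sigma^{-1} · (x - mu)] = (3)·(0.3748) + (0)·(-0.0373) + (-1)·(-0.0195) = 1.1439.

Step 4 — take square root: d = √(1.1439) ≈ 1.0695.

d(x, mu) = √(1.1439) ≈ 1.0695


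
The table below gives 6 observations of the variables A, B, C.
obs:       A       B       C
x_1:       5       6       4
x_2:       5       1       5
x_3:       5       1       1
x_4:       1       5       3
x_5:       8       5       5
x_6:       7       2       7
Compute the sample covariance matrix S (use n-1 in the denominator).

Step 1 — column means:
  mean(A) = (5 + 5 + 5 + 1 + 8 + 7) / 6 = 31/6 = 5.1667
  mean(B) = (6 + 1 + 1 + 5 + 5 + 2) / 6 = 20/6 = 3.3333
  mean(C) = (4 + 5 + 1 + 3 + 5 + 7) / 6 = 25/6 = 4.1667

Step 2 — sample covariance S[i,j] = (1/(n-1)) · Σ_k (x_{k,i} - mean_i) · (x_{k,j} - mean_j), with n-1 = 5.
  S[A,A] = ((-0.1667)·(-0.1667) + (-0.1667)·(-0.1667) + (-0.1667)·(-0.1667) + (-4.1667)·(-4.1667) + (2.8333)·(2.8333) + (1.8333)·(1.8333)) / 5 = 28.8333/5 = 5.7667
  S[A,B] = ((-0.1667)·(2.6667) + (-0.1667)·(-2.3333) + (-0.1667)·(-2.3333) + (-4.1667)·(1.6667) + (2.8333)·(1.6667) + (1.8333)·(-1.3333)) / 5 = -4.3333/5 = -0.8667
  S[A,C] = ((-0.1667)·(-0.1667) + (-0.1667)·(0.8333) + (-0.1667)·(-3.1667) + (-4.1667)·(-1.1667) + (2.8333)·(0.8333) + (1.8333)·(2.8333)) / 5 = 12.8333/5 = 2.5667
  S[B,B] = ((2.6667)·(2.6667) + (-2.3333)·(-2.3333) + (-2.3333)·(-2.3333) + (1.6667)·(1.6667) + (1.6667)·(1.6667) + (-1.3333)·(-1.3333)) / 5 = 25.3333/5 = 5.0667
  S[B,C] = ((2.6667)·(-0.1667) + (-2.3333)·(0.8333) + (-2.3333)·(-3.1667) + (1.6667)·(-1.1667) + (1.6667)·(0.8333) + (-1.3333)·(2.8333)) / 5 = 0.6667/5 = 0.1333
  S[C,C] = ((-0.1667)·(-0.1667) + (0.8333)·(0.8333) + (-3.1667)·(-3.1667) + (-1.1667)·(-1.1667) + (0.8333)·(0.8333) + (2.8333)·(2.8333)) / 5 = 20.8333/5 = 4.1667

S is symmetric (S[j,i] = S[i,j]). Assembling:

S = [[5.7667, -0.8667, 2.5667],
 [-0.8667, 5.0667, 0.1333],
 [2.5667, 0.1333, 4.1667]]


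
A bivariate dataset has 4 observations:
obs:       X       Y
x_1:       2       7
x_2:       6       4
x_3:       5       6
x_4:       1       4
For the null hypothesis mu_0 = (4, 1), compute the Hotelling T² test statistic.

Step 1 — sample mean vector:
  mean(X) = (2 + 6 + 5 + 1) / 4 = 14/4 = 3.5
  mean(Y) = (7 + 4 + 6 + 4) / 4 = 21/4 = 5.25
  x̄ = (3.5, 5.25),  deviation x̄ - mu_0 = (3.5, 5.25) - (4, 1) = (-0.5, 4.25).

Step 2 — sample covariance matrix, S[i,j] = (1/(n-1)) · Σ_k (x_{k,i} - mean_i) · (x_{k,j} - mean_j), divisor n-1 = 3:
  S[X,X] = ((-1.5)·(-1.5) + (2.5)·(2.5) + (1.5)·(1.5) + (-2.5)·(-2.5)) / 3 = 17/3 = 5.6667
  S[X,Y] = ((-1.5)·(1.75) + (2.5)·(-1.25) + (1.5)·(0.75) + (-2.5)·(-1.25)) / 3 = -1.5/3 = -0.5
  S[Y,Y] = ((1.75)·(1.75) + (-1.25)·(-1.25) + (0.75)·(0.75) + (-1.25)·(-1.25)) / 3 = 6.75/3 = 2.25
  S = [[5.6667, -0.5],
 [-0.5, 2.25]].

Step 3 — invert S. det(S) = 5.6667·2.25 - (-0.5)² = 12.5.
  S^{-1} = (1/det) · [[d, -b], [-b, a]] = [[0.18, 0.04],
 [0.04, 0.4533]].

Step 4 — quadratic form (x̄ - mu_0)^T · S^{-1} · (x̄ - mu_0):
  S^{-1} · (x̄ - mu_0) = (0.08, 1.9067),
  (x̄ - mu_0)^T · [...] = (-0.5)·(0.08) + (4.25)·(1.9067) = 8.0633.

Step 5 — scale by n: T² = 4 · 8.0633 = 32.2533.

T² ≈ 32.2533


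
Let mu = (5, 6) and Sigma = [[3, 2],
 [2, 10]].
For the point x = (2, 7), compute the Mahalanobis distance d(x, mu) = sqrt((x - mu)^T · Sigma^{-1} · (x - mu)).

Step 1 — centre the observation: (x - mu) = (-3, 1).

Step 2 — invert Sigma. det(Sigma) = 3·10 - (2)² = 26.
  Sigma^{-1} = (1/det) · [[d, -b], [-b, a]] = [[0.3846, -0.0769],
 [-0.0769, 0.1154]].

Step 3 — form the quadratic (x - mu)^T · Sigma^{-1} · (x - mu):
  Sigma^{-1} · (x - mu) = (-1.2308, 0.3462).
  (x - mu)^T · [Sigma^{-1} · (x - mu)] = (-3)·(-1.2308) + (1)·(0.3462) = 4.0385.

Step 4 — take square root: d = √(4.0385) ≈ 2.0096.

d(x, mu) = √(4.0385) ≈ 2.0096


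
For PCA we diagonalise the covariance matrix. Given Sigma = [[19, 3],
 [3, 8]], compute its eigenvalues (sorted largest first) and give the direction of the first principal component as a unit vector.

Step 1 — characteristic polynomial of 2×2 Sigma:
  det(Sigma - λI) = λ² - trace · λ + det = 0.
  trace = 19 + 8 = 27, det = 19·8 - (3)² = 143.
Step 2 — discriminant:
  Δ = trace² - 4·det = 729 - 572 = 157.
Step 3 — eigenvalues:
  λ = (trace ± √Δ)/2 = (27 ± 12.53)/2,
  λ_1 = 19.765,  λ_2 = 7.235.

Step 4 — unit eigenvector for λ_1: solve (Sigma - λ_1 I)v = 0. First row:
  (19 - 19.765)·v_x + (3)·v_y = 0, i.e. (-0.765)·v_x + (3)·v_y = 0,
  so v ∝ (b, λ_1 - a) = (3, 0.765) = u.
  ||u|| = √((3)² + (0.765)²) = √(9.5852) ≈ 3.096,
  v_1 = u/||u|| ≈ (0.969, 0.2471) (||v_1|| = 1).

λ_1 = 19.765,  λ_2 = 7.235;  v_1 ≈ (0.969, 0.2471)


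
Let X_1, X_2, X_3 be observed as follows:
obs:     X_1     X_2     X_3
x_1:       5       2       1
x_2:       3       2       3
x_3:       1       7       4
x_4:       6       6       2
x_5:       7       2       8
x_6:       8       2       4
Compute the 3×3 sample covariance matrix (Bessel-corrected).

Step 1 — column means:
  mean(X_1) = (5 + 3 + 1 + 6 + 7 + 8) / 6 = 30/6 = 5
  mean(X_2) = (2 + 2 + 7 + 6 + 2 + 2) / 6 = 21/6 = 3.5
  mean(X_3) = (1 + 3 + 4 + 2 + 8 + 4) / 6 = 22/6 = 3.6667

Step 2 — sample covariance S[i,j] = (1/(n-1)) · Σ_k (x_{k,i} - mean_i) · (x_{k,j} - mean_j), with n-1 = 5.
  S[X_1,X_1] = ((0)·(0) + (-2)·(-2) + (-4)·(-4) + (1)·(1) + (2)·(2) + (3)·(3)) / 5 = 34/5 = 6.8
  S[X_1,X_2] = ((0)·(-1.5) + (-2)·(-1.5) + (-4)·(3.5) + (1)·(2.5) + (2)·(-1.5) + (3)·(-1.5)) / 5 = -16/5 = -3.2
  S[X_1,X_3] = ((0)·(-2.6667) + (-2)·(-0.6667) + (-4)·(0.3333) + (1)·(-1.6667) + (2)·(4.3333) + (3)·(0.3333)) / 5 = 8/5 = 1.6
  S[X_2,X_2] = ((-1.5)·(-1.5) + (-1.5)·(-1.5) + (3.5)·(3.5) + (2.5)·(2.5) + (-1.5)·(-1.5) + (-1.5)·(-1.5)) / 5 = 27.5/5 = 5.5
  S[X_2,X_3] = ((-1.5)·(-2.6667) + (-1.5)·(-0.6667) + (3.5)·(0.3333) + (2.5)·(-1.6667) + (-1.5)·(4.3333) + (-1.5)·(0.3333)) / 5 = -5/5 = -1
  S[X_3,X_3] = ((-2.6667)·(-2.6667) + (-0.6667)·(-0.6667) + (0.3333)·(0.3333) + (-1.6667)·(-1.6667) + (4.3333)·(4.3333) + (0.3333)·(0.3333)) / 5 = 29.3333/5 = 5.8667

S is symmetric (S[j,i] = S[i,j]). Assembling:

S = [[6.8, -3.2, 1.6],
 [-3.2, 5.5, -1],
 [1.6, -1, 5.8667]]


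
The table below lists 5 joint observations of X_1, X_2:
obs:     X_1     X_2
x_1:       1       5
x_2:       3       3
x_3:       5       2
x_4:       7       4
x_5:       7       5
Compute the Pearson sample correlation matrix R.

Step 1 — column means:
  mean(X_1) = (1 + 3 + 5 + 7 + 7) / 5 = 23/5 = 4.6
  mean(X_2) = (5 + 3 + 2 + 4 + 5) / 5 = 19/5 = 3.8

Step 2 — sample variances and covariances s[i,j] = (1/(n-1)) · Σ_k (x_{k,i} - mean_i) · (x_{k,j} - mean_j), with n-1 = 4:
  s[X_1,X_1] = ((-3.6)·(-3.6) + (-1.6)·(-1.6) + (0.4)·(0.4) + (2.4)·(2.4) + (2.4)·(2.4)) / 4 = 27.2/4 = 6.8
  s[X_1,X_2] = ((-3.6)·(1.2) + (-1.6)·(-0.8) + (0.4)·(-1.8) + (2.4)·(0.2) + (2.4)·(1.2)) / 4 = -0.4/4 = -0.1
  s[X_2,X_2] = ((1.2)·(1.2) + (-0.8)·(-0.8) + (-1.8)·(-1.8) + (0.2)·(0.2) + (1.2)·(1.2)) / 4 = 6.8/4 = 1.7
  Sample standard deviations s_i = √(s[i,i]):
  s(X_1) = √(6.8) = 2.6077
  s(X_2) = √(1.7) = 1.3038

Step 3 — r_{ij} = s_{ij} / (s_i · s_j):
  r[X_1,X_1] = 1 (diagonal).
  r[X_1,X_2] = -0.1 / (2.6077 · 1.3038) = -0.1 / 3.4 = -0.0294
  r[X_2,X_2] = 1 (diagonal).

R is symmetric with unit diagonal. Assembling:

R = [[1, -0.0294],
 [-0.0294, 1]]


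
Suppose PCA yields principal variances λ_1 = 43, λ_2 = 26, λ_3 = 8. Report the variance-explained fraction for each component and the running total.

Step 1 — total variance = trace(Sigma) = Σ λ_i = 43 + 26 + 8 = 77.

Step 2 — fraction explained by component i = λ_i / Σ λ:
  PC1: 43/77 = 0.5584
  PC2: 26/77 = 0.3377
  PC3: 8/77 = 0.1039

Step 3 — cumulative fraction after k components = (λ_1 + ... + λ_k) / Σ λ:
  k = 1: 43/77 = 0.5584
  k = 2: (43 + 26)/77 = 69/77 = 0.8961
  k = 3: (43 + 26 + 8)/77 = 77/77 = 1

Summary (fraction, with percent):

explained: PC1 0.5584 (55.84%), PC2 0.3377 (33.77%), PC3 0.1039 (10.39%);  cumulative: 0.5584, 0.8961, 1


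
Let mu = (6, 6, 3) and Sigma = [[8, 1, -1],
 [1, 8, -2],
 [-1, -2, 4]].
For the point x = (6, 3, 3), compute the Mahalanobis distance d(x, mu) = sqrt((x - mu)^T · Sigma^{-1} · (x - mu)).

Step 1 — centre the observation: (x - mu) = (0, -3, 0).

Step 2 — invert Sigma (cofactor / det for 3×3, or solve directly):
  Sigma^{-1} = [[0.1296, -0.0093, 0.0278],
 [-0.0093, 0.1435, 0.0694],
 [0.0278, 0.0694, 0.2917]].

Step 3 — form the quadratic (x - mu)^T · Sigma^{-1} · (x - mu):
  Sigma^{-1} · (x - mu) = (0.0278, -0.4306, -0.2083).
  (x - mu)^T · [Sigma^{-1} · (x - mu)] = (0)·(0.0278) + (-3)·(-0.4306) + (0)·(-0.2083) = 1.2917.

Step 4 — take square root: d = √(1.2917) ≈ 1.1365.

d(x, mu) = √(1.2917) ≈ 1.1365


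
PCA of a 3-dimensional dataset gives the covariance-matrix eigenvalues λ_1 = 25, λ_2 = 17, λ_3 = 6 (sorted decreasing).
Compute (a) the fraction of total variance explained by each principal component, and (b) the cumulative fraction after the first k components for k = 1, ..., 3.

Step 1 — total variance = trace(Sigma) = Σ λ_i = 25 + 17 + 6 = 48.

Step 2 — fraction explained by component i = λ_i / Σ λ:
  PC1: 25/48 = 0.5208
  PC2: 17/48 = 0.3542
  PC3: 6/48 = 0.125

Step 3 — cumulative fraction after k components = (λ_1 + ... + λ_k) / Σ λ:
  k = 1: 25/48 = 0.5208
  k = 2: (25 + 17)/48 = 42/48 = 0.875
  k = 3: (25 + 17 + 6)/48 = 48/48 = 1

Summary (fraction, with percent):

explained: PC1 0.5208 (52.08%), PC2 0.3542 (35.42%), PC3 0.125 (12.5%);  cumulative: 0.5208, 0.875, 1


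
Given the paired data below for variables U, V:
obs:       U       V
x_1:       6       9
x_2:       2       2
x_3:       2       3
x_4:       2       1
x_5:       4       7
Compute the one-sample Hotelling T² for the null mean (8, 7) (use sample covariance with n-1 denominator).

Step 1 — sample mean vector:
  mean(U) = (6 + 2 + 2 + 2 + 4) / 5 = 16/5 = 3.2
  mean(V) = (9 + 2 + 3 + 1 + 7) / 5 = 22/5 = 4.4
  x̄ = (3.2, 4.4),  deviation x̄ - mu_0 = (3.2, 4.4) - (8, 7) = (-4.8, -2.6).

Step 2 — sample covariance matrix, S[i,j] = (1/(n-1)) · Σ_k (x_{k,i} - mean_i) · (x_{k,j} - mean_j), divisor n-1 = 4:
  S[U,U] = ((2.8)·(2.8) + (-1.2)·(-1.2) + (-1.2)·(-1.2) + (-1.2)·(-1.2) + (0.8)·(0.8)) / 4 = 12.8/4 = 3.2
  S[U,V] = ((2.8)·(4.6) + (-1.2)·(-2.4) + (-1.2)·(-1.4) + (-1.2)·(-3.4) + (0.8)·(2.6)) / 4 = 23.6/4 = 5.9
  S[V,V] = ((4.6)·(4.6) + (-2.4)·(-2.4) + (-1.4)·(-1.4) + (-3.4)·(-3.4) + (2.6)·(2.6)) / 4 = 47.2/4 = 11.8
  S = [[3.2, 5.9],
 [5.9, 11.8]].

Step 3 — invert S. det(S) = 3.2·11.8 - (5.9)² = 2.95.
  S^{-1} = (1/det) · [[d, -b], [-b, a]] = [[4, -2],
 [-2, 1.0847]].

Step 4 — quadratic form (x̄ - mu_0)^T · S^{-1} · (x̄ - mu_0):
  S^{-1} · (x̄ - mu_0) = (-14, 6.7797),
  (x̄ - mu_0)^T · [...] = (-4.8)·(-14) + (-2.6)·(6.7797) = 49.5729.

Step 5 — scale by n: T² = 5 · 49.5729 = 247.8644.

T² ≈ 247.8644


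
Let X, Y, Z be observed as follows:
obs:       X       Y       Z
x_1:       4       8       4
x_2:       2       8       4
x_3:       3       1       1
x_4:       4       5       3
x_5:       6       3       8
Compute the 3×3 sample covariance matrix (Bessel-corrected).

Step 1 — column means:
  mean(X) = (4 + 2 + 3 + 4 + 6) / 5 = 19/5 = 3.8
  mean(Y) = (8 + 8 + 1 + 5 + 3) / 5 = 25/5 = 5
  mean(Z) = (4 + 4 + 1 + 3 + 8) / 5 = 20/5 = 4

Step 2 — sample covariance S[i,j] = (1/(n-1)) · Σ_k (x_{k,i} - mean_i) · (x_{k,j} - mean_j), with n-1 = 4.
  S[X,X] = ((0.2)·(0.2) + (-1.8)·(-1.8) + (-0.8)·(-0.8) + (0.2)·(0.2) + (2.2)·(2.2)) / 4 = 8.8/4 = 2.2
  S[X,Y] = ((0.2)·(3) + (-1.8)·(3) + (-0.8)·(-4) + (0.2)·(0) + (2.2)·(-2)) / 4 = -6/4 = -1.5
  S[X,Z] = ((0.2)·(0) + (-1.8)·(0) + (-0.8)·(-3) + (0.2)·(-1) + (2.2)·(4)) / 4 = 11/4 = 2.75
  S[Y,Y] = ((3)·(3) + (3)·(3) + (-4)·(-4) + (0)·(0) + (-2)·(-2)) / 4 = 38/4 = 9.5
  S[Y,Z] = ((3)·(0) + (3)·(0) + (-4)·(-3) + (0)·(-1) + (-2)·(4)) / 4 = 4/4 = 1
  S[Z,Z] = ((0)·(0) + (0)·(0) + (-3)·(-3) + (-1)·(-1) + (4)·(4)) / 4 = 26/4 = 6.5

S is symmetric (S[j,i] = S[i,j]). Assembling:

S = [[2.2, -1.5, 2.75],
 [-1.5, 9.5, 1],
 [2.75, 1, 6.5]]


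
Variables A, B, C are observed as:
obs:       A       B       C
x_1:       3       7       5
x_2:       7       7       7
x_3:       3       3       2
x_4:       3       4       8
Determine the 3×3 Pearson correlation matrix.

Step 1 — column means:
  mean(A) = (3 + 7 + 3 + 3) / 4 = 16/4 = 4
  mean(B) = (7 + 7 + 3 + 4) / 4 = 21/4 = 5.25
  mean(C) = (5 + 7 + 2 + 8) / 4 = 22/4 = 5.5

Step 2 — sample variances and covariances s[i,j] = (1/(n-1)) · Σ_k (x_{k,i} - mean_i) · (x_{k,j} - mean_j), with n-1 = 3:
  s[A,A] = ((-1)·(-1) + (3)·(3) + (-1)·(-1) + (-1)·(-1)) / 3 = 12/3 = 4
  s[A,B] = ((-1)·(1.75) + (3)·(1.75) + (-1)·(-2.25) + (-1)·(-1.25)) / 3 = 7/3 = 2.3333
  s[A,C] = ((-1)·(-0.5) + (3)·(1.5) + (-1)·(-3.5) + (-1)·(2.5)) / 3 = 6/3 = 2
  s[B,B] = ((1.75)·(1.75) + (1.75)·(1.75) + (-2.25)·(-2.25) + (-1.25)·(-1.25)) / 3 = 12.75/3 = 4.25
  s[B,C] = ((1.75)·(-0.5) + (1.75)·(1.5) + (-2.25)·(-3.5) + (-1.25)·(2.5)) / 3 = 6.5/3 = 2.1667
  s[C,C] = ((-0.5)·(-0.5) + (1.5)·(1.5) + (-3.5)·(-3.5) + (2.5)·(2.5)) / 3 = 21/3 = 7
  Sample standard deviations s_i = √(s[i,i]):
  s(A) = √(4) = 2
  s(B) = √(4.25) = 2.0616
  s(C) = √(7) = 2.6458

Step 3 — r_{ij} = s_{ij} / (s_i · s_j):
  r[A,A] = 1 (diagonal).
  r[A,B] = 2.3333 / (2 · 2.0616) = 2.3333 / 4.1231 = 0.5659
  r[A,C] = 2 / (2 · 2.6458) = 2 / 5.2915 = 0.378
  r[B,B] = 1 (diagonal).
  r[B,C] = 2.1667 / (2.0616 · 2.6458) = 2.1667 / 5.4544 = 0.3972
  r[C,C] = 1 (diagonal).

R is symmetric with unit diagonal. Assembling:

R = [[1, 0.5659, 0.378],
 [0.5659, 1, 0.3972],
 [0.378, 0.3972, 1]]


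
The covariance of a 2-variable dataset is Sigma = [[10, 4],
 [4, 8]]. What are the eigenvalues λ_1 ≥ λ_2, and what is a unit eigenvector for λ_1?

Step 1 — characteristic polynomial of 2×2 Sigma:
  det(Sigma - λI) = λ² - trace · λ + det = 0.
  trace = 10 + 8 = 18, det = 10·8 - (4)² = 64.
Step 2 — discriminant:
  Δ = trace² - 4·det = 324 - 256 = 68.
Step 3 — eigenvalues:
  λ = (trace ± √Δ)/2 = (18 ± 8.2462)/2,
  λ_1 = 13.1231,  λ_2 = 4.8769.

Step 4 — unit eigenvector for λ_1: solve (Sigma - λ_1 I)v = 0. First row:
  (10 - 13.1231)·v_x + (4)·v_y = 0, i.e. (-3.1231)·v_x + (4)·v_y = 0,
  so v ∝ (b, λ_1 - a) = (4, 3.1231) = u.
  ||u|| = √((4)² + (3.1231)²) = √(25.7538) ≈ 5.0748,
  v_1 = u/||u|| ≈ (0.7882, 0.6154) (||v_1|| = 1).

λ_1 = 13.1231,  λ_2 = 4.8769;  v_1 ≈ (0.7882, 0.6154)


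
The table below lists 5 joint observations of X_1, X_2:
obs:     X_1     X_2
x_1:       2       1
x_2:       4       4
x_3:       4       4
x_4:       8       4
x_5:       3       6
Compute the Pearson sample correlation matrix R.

Step 1 — column means:
  mean(X_1) = (2 + 4 + 4 + 8 + 3) / 5 = 21/5 = 4.2
  mean(X_2) = (1 + 4 + 4 + 4 + 6) / 5 = 19/5 = 3.8

Step 2 — sample variances and covariances s[i,j] = (1/(n-1)) · Σ_k (x_{k,i} - mean_i) · (x_{k,j} - mean_j), with n-1 = 4:
  s[X_1,X_1] = ((-2.2)·(-2.2) + (-0.2)·(-0.2) + (-0.2)·(-0.2) + (3.8)·(3.8) + (-1.2)·(-1.2)) / 4 = 20.8/4 = 5.2
  s[X_1,X_2] = ((-2.2)·(-2.8) + (-0.2)·(0.2) + (-0.2)·(0.2) + (3.8)·(0.2) + (-1.2)·(2.2)) / 4 = 4.2/4 = 1.05
  s[X_2,X_2] = ((-2.8)·(-2.8) + (0.2)·(0.2) + (0.2)·(0.2) + (0.2)·(0.2) + (2.2)·(2.2)) / 4 = 12.8/4 = 3.2
  Sample standard deviations s_i = √(s[i,i]):
  s(X_1) = √(5.2) = 2.2804
  s(X_2) = √(3.2) = 1.7889

Step 3 — r_{ij} = s_{ij} / (s_i · s_j):
  r[X_1,X_1] = 1 (diagonal).
  r[X_1,X_2] = 1.05 / (2.2804 · 1.7889) = 1.05 / 4.0792 = 0.2574
  r[X_2,X_2] = 1 (diagonal).

R is symmetric with unit diagonal. Assembling:

R = [[1, 0.2574],
 [0.2574, 1]]


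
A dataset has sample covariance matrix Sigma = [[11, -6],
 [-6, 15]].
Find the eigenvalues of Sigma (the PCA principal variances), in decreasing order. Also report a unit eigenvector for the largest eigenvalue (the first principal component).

Step 1 — characteristic polynomial of 2×2 Sigma:
  det(Sigma - λI) = λ² - trace · λ + det = 0.
  trace = 11 + 15 = 26, det = 11·15 - (-6)² = 129.
Step 2 — discriminant:
  Δ = trace² - 4·det = 676 - 516 = 160.
Step 3 — eigenvalues:
  λ = (trace ± √Δ)/2 = (26 ± 12.6491)/2,
  λ_1 = 19.3246,  λ_2 = 6.6754.

Step 4 — unit eigenvector for λ_1: solve (Sigma - λ_1 I)v = 0. First row:
  (11 - 19.3246)·v_x + (-6)·v_y = 0, i.e. (-8.3246)·v_x + (-6)·v_y = 0,
  so v ∝ (b, λ_1 - a) = (-6, 8.3246); multiply by -1 so the first entry is positive: u = (6, -8.3246).
  ||u|| = √((6)² + (-8.3246)²) = √(105.2982) ≈ 10.2615,
  v_1 = u/||u|| ≈ (0.5847, -0.8112) (||v_1|| = 1).

λ_1 = 19.3246,  λ_2 = 6.6754;  v_1 ≈ (0.5847, -0.8112)


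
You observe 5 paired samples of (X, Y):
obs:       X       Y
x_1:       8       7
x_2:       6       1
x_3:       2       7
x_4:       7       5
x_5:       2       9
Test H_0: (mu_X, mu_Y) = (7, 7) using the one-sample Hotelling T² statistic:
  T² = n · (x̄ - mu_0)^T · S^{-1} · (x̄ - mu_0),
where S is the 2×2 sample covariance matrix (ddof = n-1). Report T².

Step 1 — sample mean vector:
  mean(X) = (8 + 6 + 2 + 7 + 2) / 5 = 25/5 = 5
  mean(Y) = (7 + 1 + 7 + 5 + 9) / 5 = 29/5 = 5.8
  x̄ = (5, 5.8),  deviation x̄ - mu_0 = (5, 5.8) - (7, 7) = (-2, -1.2).

Step 2 — sample covariance matrix, S[i,j] = (1/(n-1)) · Σ_k (x_{k,i} - mean_i) · (x_{k,j} - mean_j), divisor n-1 = 4:
  S[X,X] = ((3)·(3) + (1)·(1) + (-3)·(-3) + (2)·(2) + (-3)·(-3)) / 4 = 32/4 = 8
  S[X,Y] = ((3)·(1.2) + (1)·(-4.8) + (-3)·(1.2) + (2)·(-0.8) + (-3)·(3.2)) / 4 = -16/4 = -4
  S[Y,Y] = ((1.2)·(1.2) + (-4.8)·(-4.8) + (1.2)·(1.2) + (-0.8)·(-0.8) + (3.2)·(3.2)) / 4 = 36.8/4 = 9.2
  S = [[8, -4],
 [-4, 9.2]].

Step 3 — invert S. det(S) = 8·9.2 - (-4)² = 57.6.
  S^{-1} = (1/det) · [[d, -b], [-b, a]] = [[0.1597, 0.0694],
 [0.0694, 0.1389]].

Step 4 — quadratic form (x̄ - mu_0)^T · S^{-1} · (x̄ - mu_0):
  S^{-1} · (x̄ - mu_0) = (-0.4028, -0.3056),
  (x̄ - mu_0)^T · [...] = (-2)·(-0.4028) + (-1.2)·(-0.3056) = 1.1722.

Step 5 — scale by n: T² = 5 · 1.1722 = 5.8611.

T² ≈ 5.8611


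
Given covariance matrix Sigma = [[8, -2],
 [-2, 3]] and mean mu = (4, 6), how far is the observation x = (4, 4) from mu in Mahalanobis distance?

Step 1 — centre the observation: (x - mu) = (0, -2).

Step 2 — invert Sigma. det(Sigma) = 8·3 - (-2)² = 20.
  Sigma^{-1} = (1/det) · [[d, -b], [-b, a]] = [[0.15, 0.1],
 [0.1, 0.4]].

Step 3 — form the quadratic (x - mu)^T · Sigma^{-1} · (x - mu):
  Sigma^{-1} · (x - mu) = (-0.2, -0.8).
  (x - mu)^T · [Sigma^{-1} · (x - mu)] = (0)·(-0.2) + (-2)·(-0.8) = 1.6.

Step 4 — take square root: d = √(1.6) ≈ 1.2649.

d(x, mu) = √(1.6) ≈ 1.2649


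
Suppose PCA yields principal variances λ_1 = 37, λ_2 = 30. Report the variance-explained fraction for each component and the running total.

Step 1 — total variance = trace(Sigma) = Σ λ_i = 37 + 30 = 67.

Step 2 — fraction explained by component i = λ_i / Σ λ:
  PC1: 37/67 = 0.5522
  PC2: 30/67 = 0.4478

Step 3 — cumulative fraction after k components = (λ_1 + ... + λ_k) / Σ λ:
  k = 1: 37/67 = 0.5522
  k = 2: (37 + 30)/67 = 67/67 = 1

Summary (fraction, with percent):

explained: PC1 0.5522 (55.22%), PC2 0.4478 (44.78%);  cumulative: 0.5522, 1


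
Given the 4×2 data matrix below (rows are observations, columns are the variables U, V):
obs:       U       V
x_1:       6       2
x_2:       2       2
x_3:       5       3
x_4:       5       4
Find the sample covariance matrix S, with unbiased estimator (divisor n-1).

Step 1 — column means:
  mean(U) = (6 + 2 + 5 + 5) / 4 = 18/4 = 4.5
  mean(V) = (2 + 2 + 3 + 4) / 4 = 11/4 = 2.75

Step 2 — sample covariance S[i,j] = (1/(n-1)) · Σ_k (x_{k,i} - mean_i) · (x_{k,j} - mean_j), with n-1 = 3.
  S[U,U] = ((1.5)·(1.5) + (-2.5)·(-2.5) + (0.5)·(0.5) + (0.5)·(0.5)) / 3 = 9/3 = 3
  S[U,V] = ((1.5)·(-0.75) + (-2.5)·(-0.75) + (0.5)·(0.25) + (0.5)·(1.25)) / 3 = 1.5/3 = 0.5
  S[V,V] = ((-0.75)·(-0.75) + (-0.75)·(-0.75) + (0.25)·(0.25) + (1.25)·(1.25)) / 3 = 2.75/3 = 0.9167

S is symmetric (S[j,i] = S[i,j]). Assembling:

S = [[3, 0.5],
 [0.5, 0.9167]]


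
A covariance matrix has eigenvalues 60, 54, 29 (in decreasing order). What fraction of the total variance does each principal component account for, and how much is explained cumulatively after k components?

Step 1 — total variance = trace(Sigma) = Σ λ_i = 60 + 54 + 29 = 143.

Step 2 — fraction explained by component i = λ_i / Σ λ:
  PC1: 60/143 = 0.4196
  PC2: 54/143 = 0.3776
  PC3: 29/143 = 0.2028

Step 3 — cumulative fraction after k components = (λ_1 + ... + λ_k) / Σ λ:
  k = 1: 60/143 = 0.4196
  k = 2: (60 + 54)/143 = 114/143 = 0.7972
  k = 3: (60 + 54 + 29)/143 = 143/143 = 1

Summary (fraction, with percent):

explained: PC1 0.4196 (41.96%), PC2 0.3776 (37.76%), PC3 0.2028 (20.28%);  cumulative: 0.4196, 0.7972, 1


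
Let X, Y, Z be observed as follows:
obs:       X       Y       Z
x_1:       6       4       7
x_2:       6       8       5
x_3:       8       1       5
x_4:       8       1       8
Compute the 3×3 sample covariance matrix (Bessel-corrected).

Step 1 — column means:
  mean(X) = (6 + 6 + 8 + 8) / 4 = 28/4 = 7
  mean(Y) = (4 + 8 + 1 + 1) / 4 = 14/4 = 3.5
  mean(Z) = (7 + 5 + 5 + 8) / 4 = 25/4 = 6.25

Step 2 — sample covariance S[i,j] = (1/(n-1)) · Σ_k (x_{k,i} - mean_i) · (x_{k,j} - mean_j), with n-1 = 3.
  S[X,X] = ((-1)·(-1) + (-1)·(-1) + (1)·(1) + (1)·(1)) / 3 = 4/3 = 1.3333
  S[X,Y] = ((-1)·(0.5) + (-1)·(4.5) + (1)·(-2.5) + (1)·(-2.5)) / 3 = -10/3 = -3.3333
  S[X,Z] = ((-1)·(0.75) + (-1)·(-1.25) + (1)·(-1.25) + (1)·(1.75)) / 3 = 1/3 = 0.3333
  S[Y,Y] = ((0.5)·(0.5) + (4.5)·(4.5) + (-2.5)·(-2.5) + (-2.5)·(-2.5)) / 3 = 33/3 = 11
  S[Y,Z] = ((0.5)·(0.75) + (4.5)·(-1.25) + (-2.5)·(-1.25) + (-2.5)·(1.75)) / 3 = -6.5/3 = -2.1667
  S[Z,Z] = ((0.75)·(0.75) + (-1.25)·(-1.25) + (-1.25)·(-1.25) + (1.75)·(1.75)) / 3 = 6.75/3 = 2.25

S is symmetric (S[j,i] = S[i,j]). Assembling:

S = [[1.3333, -3.3333, 0.3333],
 [-3.3333, 11, -2.1667],
 [0.3333, -2.1667, 2.25]]


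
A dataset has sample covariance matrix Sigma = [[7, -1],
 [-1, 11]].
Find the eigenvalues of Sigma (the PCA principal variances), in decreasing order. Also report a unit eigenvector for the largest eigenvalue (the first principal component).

Step 1 — characteristic polynomial of 2×2 Sigma:
  det(Sigma - λI) = λ² - trace · λ + det = 0.
  trace = 7 + 11 = 18, det = 7·11 - (-1)² = 76.
Step 2 — discriminant:
  Δ = trace² - 4·det = 324 - 304 = 20.
Step 3 — eigenvalues:
  λ = (trace ± √Δ)/2 = (18 ± 4.4721)/2,
  λ_1 = 11.2361,  λ_2 = 6.7639.

Step 4 — unit eigenvector for λ_1: solve (Sigma - λ_1 I)v = 0. First row:
  (7 - 11.2361)·v_x + (-1)·v_y = 0, i.e. (-4.2361)·v_x + (-1)·v_y = 0,
  so v ∝ (b, λ_1 - a) = (-1, 4.2361); multiply by -1 so the first entry is positive: u = (1, -4.2361).
  ||u|| = √((1)² + (-4.2361)²) = √(18.9443) ≈ 4.3525,
  v_1 = u/||u|| ≈ (0.2298, -0.9732) (||v_1|| = 1).

λ_1 = 11.2361,  λ_2 = 6.7639;  v_1 ≈ (0.2298, -0.9732)


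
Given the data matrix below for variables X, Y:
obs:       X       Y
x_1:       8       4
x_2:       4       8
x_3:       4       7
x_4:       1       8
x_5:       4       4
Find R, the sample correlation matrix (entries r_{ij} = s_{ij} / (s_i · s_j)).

Step 1 — column means:
  mean(X) = (8 + 4 + 4 + 1 + 4) / 5 = 21/5 = 4.2
  mean(Y) = (4 + 8 + 7 + 8 + 4) / 5 = 31/5 = 6.2

Step 2 — sample variances and covariances s[i,j] = (1/(n-1)) · Σ_k (x_{k,i} - mean_i) · (x_{k,j} - mean_j), with n-1 = 4:
  s[X,X] = ((3.8)·(3.8) + (-0.2)·(-0.2) + (-0.2)·(-0.2) + (-3.2)·(-3.2) + (-0.2)·(-0.2)) / 4 = 24.8/4 = 6.2
  s[X,Y] = ((3.8)·(-2.2) + (-0.2)·(1.8) + (-0.2)·(0.8) + (-3.2)·(1.8) + (-0.2)·(-2.2)) / 4 = -14.2/4 = -3.55
  s[Y,Y] = ((-2.2)·(-2.2) + (1.8)·(1.8) + (0.8)·(0.8) + (1.8)·(1.8) + (-2.2)·(-2.2)) / 4 = 16.8/4 = 4.2
  Sample standard deviations s_i = √(s[i,i]):
  s(X) = √(6.2) = 2.49
  s(Y) = √(4.2) = 2.0494

Step 3 — r_{ij} = s_{ij} / (s_i · s_j):
  r[X,X] = 1 (diagonal).
  r[X,Y] = -3.55 / (2.49 · 2.0494) = -3.55 / 5.1029 = -0.6957
  r[Y,Y] = 1 (diagonal).

R is symmetric with unit diagonal. Assembling:

R = [[1, -0.6957],
 [-0.6957, 1]]


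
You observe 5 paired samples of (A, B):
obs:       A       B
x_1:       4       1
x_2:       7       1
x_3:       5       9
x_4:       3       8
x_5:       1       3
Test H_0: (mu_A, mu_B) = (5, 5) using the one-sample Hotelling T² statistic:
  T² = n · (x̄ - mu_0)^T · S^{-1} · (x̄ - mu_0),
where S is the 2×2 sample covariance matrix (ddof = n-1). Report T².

Step 1 — sample mean vector:
  mean(A) = (4 + 7 + 5 + 3 + 1) / 5 = 20/5 = 4
  mean(B) = (1 + 1 + 9 + 8 + 3) / 5 = 22/5 = 4.4
  x̄ = (4, 4.4),  deviation x̄ - mu_0 = (4, 4.4) - (5, 5) = (-1, -0.6).

Step 2 — sample covariance matrix, S[i,j] = (1/(n-1)) · Σ_k (x_{k,i} - mean_i) · (x_{k,j} - mean_j), divisor n-1 = 4:
  S[A,A] = ((0)·(0) + (3)·(3) + (1)·(1) + (-1)·(-1) + (-3)·(-3)) / 4 = 20/4 = 5
  S[A,B] = ((0)·(-3.4) + (3)·(-3.4) + (1)·(4.6) + (-1)·(3.6) + (-3)·(-1.4)) / 4 = -5/4 = -1.25
  S[B,B] = ((-3.4)·(-3.4) + (-3.4)·(-3.4) + (4.6)·(4.6) + (3.6)·(3.6) + (-1.4)·(-1.4)) / 4 = 59.2/4 = 14.8
  S = [[5, -1.25],
 [-1.25, 14.8]].

Step 3 — invert S. det(S) = 5·14.8 - (-1.25)² = 72.4375.
  S^{-1} = (1/det) · [[d, -b], [-b, a]] = [[0.2043, 0.0173],
 [0.0173, 0.069]].

Step 4 — quadratic form (x̄ - mu_0)^T · S^{-1} · (x̄ - mu_0):
  S^{-1} · (x̄ - mu_0) = (-0.2147, -0.0587),
  (x̄ - mu_0)^T · [...] = (-1)·(-0.2147) + (-0.6)·(-0.0587) = 0.2499.

Step 5 — scale by n: T² = 5 · 0.2499 = 1.2494.

T² ≈ 1.2494


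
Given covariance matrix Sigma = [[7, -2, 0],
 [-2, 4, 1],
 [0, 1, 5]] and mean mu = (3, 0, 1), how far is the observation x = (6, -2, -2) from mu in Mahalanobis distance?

Step 1 — centre the observation: (x - mu) = (3, -2, -3).

Step 2 — invert Sigma (cofactor / det for 3×3, or solve directly):
  Sigma^{-1} = [[0.1681, 0.0885, -0.0177],
 [0.0885, 0.3097, -0.0619],
 [-0.0177, -0.0619, 0.2124]].

Step 3 — form the quadratic (x - mu)^T · Sigma^{-1} · (x - mu):
  Sigma^{-1} · (x - mu) = (0.3805, -0.1681, -0.5664).
  (x - mu)^T · [Sigma^{-1} · (x - mu)] = (3)·(0.3805) + (-2)·(-0.1681) + (-3)·(-0.5664) = 3.177.

Step 4 — take square root: d = √(3.177) ≈ 1.7824.

d(x, mu) = √(3.177) ≈ 1.7824


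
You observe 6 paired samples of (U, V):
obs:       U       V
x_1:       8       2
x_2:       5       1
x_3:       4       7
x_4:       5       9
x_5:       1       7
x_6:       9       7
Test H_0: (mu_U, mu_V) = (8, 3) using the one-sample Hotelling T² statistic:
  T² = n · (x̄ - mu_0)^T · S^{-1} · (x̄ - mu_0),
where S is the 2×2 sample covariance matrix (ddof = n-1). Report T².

Step 1 — sample mean vector:
  mean(U) = (8 + 5 + 4 + 5 + 1 + 9) / 6 = 32/6 = 5.3333
  mean(V) = (2 + 1 + 7 + 9 + 7 + 7) / 6 = 33/6 = 5.5
  x̄ = (5.3333, 5.5),  deviation x̄ - mu_0 = (5.3333, 5.5) - (8, 3) = (-2.6667, 2.5).

Step 2 — sample covariance matrix, S[i,j] = (1/(n-1)) · Σ_k (x_{k,i} - mean_i) · (x_{k,j} - mean_j), divisor n-1 = 5:
  S[U,U] = ((2.6667)·(2.6667) + (-0.3333)·(-0.3333) + (-1.3333)·(-1.3333) + (-0.3333)·(-0.3333) + (-4.3333)·(-4.3333) + (3.6667)·(3.6667)) / 5 = 41.3333/5 = 8.2667
  S[U,V] = ((2.6667)·(-3.5) + (-0.3333)·(-4.5) + (-1.3333)·(1.5) + (-0.3333)·(3.5) + (-4.3333)·(1.5) + (3.6667)·(1.5)) / 5 = -12/5 = -2.4
  S[V,V] = ((-3.5)·(-3.5) + (-4.5)·(-4.5) + (1.5)·(1.5) + (3.5)·(3.5) + (1.5)·(1.5) + (1.5)·(1.5)) / 5 = 51.5/5 = 10.3
  S = [[8.2667, -2.4],
 [-2.4, 10.3]].

Step 3 — invert S. det(S) = 8.2667·10.3 - (-2.4)² = 79.3867.
  S^{-1} = (1/det) · [[d, -b], [-b, a]] = [[0.1297, 0.0302],
 [0.0302, 0.1041]].

Step 4 — quadratic form (x̄ - mu_0)^T · S^{-1} · (x̄ - mu_0):
  S^{-1} · (x̄ - mu_0) = (-0.2704, 0.1797),
  (x̄ - mu_0)^T · [...] = (-2.6667)·(-0.2704) + (2.5)·(0.1797) = 1.1704.

Step 5 — scale by n: T² = 6 · 1.1704 = 7.0222.

T² ≈ 7.0222


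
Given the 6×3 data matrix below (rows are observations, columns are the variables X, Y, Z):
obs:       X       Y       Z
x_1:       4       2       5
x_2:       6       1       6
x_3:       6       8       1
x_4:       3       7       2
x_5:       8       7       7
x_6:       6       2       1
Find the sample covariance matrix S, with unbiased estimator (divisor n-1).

Step 1 — column means:
  mean(X) = (4 + 6 + 6 + 3 + 8 + 6) / 6 = 33/6 = 5.5
  mean(Y) = (2 + 1 + 8 + 7 + 7 + 2) / 6 = 27/6 = 4.5
  mean(Z) = (5 + 6 + 1 + 2 + 7 + 1) / 6 = 22/6 = 3.6667

Step 2 — sample covariance S[i,j] = (1/(n-1)) · Σ_k (x_{k,i} - mean_i) · (x_{k,j} - mean_j), with n-1 = 5.
  S[X,X] = ((-1.5)·(-1.5) + (0.5)·(0.5) + (0.5)·(0.5) + (-2.5)·(-2.5) + (2.5)·(2.5) + (0.5)·(0.5)) / 5 = 15.5/5 = 3.1
  S[X,Y] = ((-1.5)·(-2.5) + (0.5)·(-3.5) + (0.5)·(3.5) + (-2.5)·(2.5) + (2.5)·(2.5) + (0.5)·(-2.5)) / 5 = 2.5/5 = 0.5
  S[X,Z] = ((-1.5)·(1.3333) + (0.5)·(2.3333) + (0.5)·(-2.6667) + (-2.5)·(-1.6667) + (2.5)·(3.3333) + (0.5)·(-2.6667)) / 5 = 9/5 = 1.8
  S[Y,Y] = ((-2.5)·(-2.5) + (-3.5)·(-3.5) + (3.5)·(3.5) + (2.5)·(2.5) + (2.5)·(2.5) + (-2.5)·(-2.5)) / 5 = 49.5/5 = 9.9
  S[Y,Z] = ((-2.5)·(1.3333) + (-3.5)·(2.3333) + (3.5)·(-2.6667) + (2.5)·(-1.6667) + (2.5)·(3.3333) + (-2.5)·(-2.6667)) / 5 = -10/5 = -2
  S[Z,Z] = ((1.3333)·(1.3333) + (2.3333)·(2.3333) + (-2.6667)·(-2.6667) + (-1.6667)·(-1.6667) + (3.3333)·(3.3333) + (-2.6667)·(-2.6667)) / 5 = 35.3333/5 = 7.0667

S is symmetric (S[j,i] = S[i,j]). Assembling:

S = [[3.1, 0.5, 1.8],
 [0.5, 9.9, -2],
 [1.8, -2, 7.0667]]


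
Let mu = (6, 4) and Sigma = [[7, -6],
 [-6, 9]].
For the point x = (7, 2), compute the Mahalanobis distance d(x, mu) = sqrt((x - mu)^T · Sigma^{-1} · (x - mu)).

Step 1 — centre the observation: (x - mu) = (1, -2).

Step 2 — invert Sigma. det(Sigma) = 7·9 - (-6)² = 27.
  Sigma^{-1} = (1/det) · [[d, -b], [-b, a]] = [[0.3333, 0.2222],
 [0.2222, 0.2593]].

Step 3 — form the quadratic (x - mu)^T · Sigma^{-1} · (x - mu):
  Sigma^{-1} · (x - mu) = (-0.1111, -0.2963).
  (x - mu)^T · [Sigma^{-1} · (x - mu)] = (1)·(-0.1111) + (-2)·(-0.2963) = 0.4815.

Step 4 — take square root: d = √(0.4815) ≈ 0.6939.

d(x, mu) = √(0.4815) ≈ 0.6939


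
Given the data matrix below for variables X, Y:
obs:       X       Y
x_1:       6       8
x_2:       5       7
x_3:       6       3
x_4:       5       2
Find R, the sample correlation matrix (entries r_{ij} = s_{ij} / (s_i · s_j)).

Step 1 — column means:
  mean(X) = (6 + 5 + 6 + 5) / 4 = 22/4 = 5.5
  mean(Y) = (8 + 7 + 3 + 2) / 4 = 20/4 = 5

Step 2 — sample variances and covariances s[i,j] = (1/(n-1)) · Σ_k (x_{k,i} - mean_i) · (x_{k,j} - mean_j), with n-1 = 3:
  s[X,X] = ((0.5)·(0.5) + (-0.5)·(-0.5) + (0.5)·(0.5) + (-0.5)·(-0.5)) / 3 = 1/3 = 0.3333
  s[X,Y] = ((0.5)·(3) + (-0.5)·(2) + (0.5)·(-2) + (-0.5)·(-3)) / 3 = 1/3 = 0.3333
  s[Y,Y] = ((3)·(3) + (2)·(2) + (-2)·(-2) + (-3)·(-3)) / 3 = 26/3 = 8.6667
  Sample standard deviations s_i = √(s[i,i]):
  s(X) = √(0.3333) = 0.5774
  s(Y) = √(8.6667) = 2.9439

Step 3 — r_{ij} = s_{ij} / (s_i · s_j):
  r[X,X] = 1 (diagonal).
  r[X,Y] = 0.3333 / (0.5774 · 2.9439) = 0.3333 / 1.6997 = 0.1961
  r[Y,Y] = 1 (diagonal).

R is symmetric with unit diagonal. Assembling:

R = [[1, 0.1961],
 [0.1961, 1]]


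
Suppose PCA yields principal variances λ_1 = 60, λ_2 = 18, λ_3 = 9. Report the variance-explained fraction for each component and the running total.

Step 1 — total variance = trace(Sigma) = Σ λ_i = 60 + 18 + 9 = 87.

Step 2 — fraction explained by component i = λ_i / Σ λ:
  PC1: 60/87 = 0.6897
  PC2: 18/87 = 0.2069
  PC3: 9/87 = 0.1034

Step 3 — cumulative fraction after k components = (λ_1 + ... + λ_k) / Σ λ:
  k = 1: 60/87 = 0.6897
  k = 2: (60 + 18)/87 = 78/87 = 0.8966
  k = 3: (60 + 18 + 9)/87 = 87/87 = 1

Summary (fraction, with percent):

explained: PC1 0.6897 (68.97%), PC2 0.2069 (20.69%), PC3 0.1034 (10.34%);  cumulative: 0.6897, 0.8966, 1


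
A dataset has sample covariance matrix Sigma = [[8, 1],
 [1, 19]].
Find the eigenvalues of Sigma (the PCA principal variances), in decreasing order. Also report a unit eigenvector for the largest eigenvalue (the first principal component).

Step 1 — characteristic polynomial of 2×2 Sigma:
  det(Sigma - λI) = λ² - trace · λ + det = 0.
  trace = 8 + 19 = 27, det = 8·19 - (1)² = 151.
Step 2 — discriminant:
  Δ = trace² - 4·det = 729 - 604 = 125.
Step 3 — eigenvalues:
  λ = (trace ± √Δ)/2 = (27 ± 11.1803)/2,
  λ_1 = 19.0902,  λ_2 = 7.9098.

Step 4 — unit eigenvector for λ_1: solve (Sigma - λ_1 I)v = 0. First row:
  (8 - 19.0902)·v_x + (1)·v_y = 0, i.e. (-11.0902)·v_x + (1)·v_y = 0,
  so v ∝ (b, λ_1 - a) = (1, 11.0902) = u.
  ||u|| = √((1)² + (11.0902)²) = √(123.9919) ≈ 11.1352,
  v_1 = u/||u|| ≈ (0.0898, 0.996) (||v_1|| = 1).

λ_1 = 19.0902,  λ_2 = 7.9098;  v_1 ≈ (0.0898, 0.996)


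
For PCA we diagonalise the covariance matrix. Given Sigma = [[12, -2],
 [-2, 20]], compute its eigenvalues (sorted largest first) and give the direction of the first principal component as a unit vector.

Step 1 — characteristic polynomial of 2×2 Sigma:
  det(Sigma - λI) = λ² - trace · λ + det = 0.
  trace = 12 + 20 = 32, det = 12·20 - (-2)² = 236.
Step 2 — discriminant:
  Δ = trace² - 4·det = 1024 - 944 = 80.
Step 3 — eigenvalues:
  λ = (trace ± √Δ)/2 = (32 ± 8.9443)/2,
  λ_1 = 20.4721,  λ_2 = 11.5279.

Step 4 — unit eigenvector for λ_1: solve (Sigma - λ_1 I)v = 0. First row:
  (12 - 20.4721)·v_x + (-2)·v_y = 0, i.e. (-8.4721)·v_x + (-2)·v_y = 0,
  so v ∝ (b, λ_1 - a) = (-2, 8.4721); multiply by -1 so the first entry is positive: u = (2, -8.4721).
  ||u|| = √((2)² + (-8.4721)²) = √(75.7771) ≈ 8.705,
  v_1 = u/||u|| ≈ (0.2298, -0.9732) (||v_1|| = 1).

λ_1 = 20.4721,  λ_2 = 11.5279;  v_1 ≈ (0.2298, -0.9732)


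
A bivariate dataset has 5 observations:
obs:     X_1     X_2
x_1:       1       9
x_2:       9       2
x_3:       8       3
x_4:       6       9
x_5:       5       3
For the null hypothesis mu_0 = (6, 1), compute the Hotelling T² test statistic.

Step 1 — sample mean vector:
  mean(X_1) = (1 + 9 + 8 + 6 + 5) / 5 = 29/5 = 5.8
  mean(X_2) = (9 + 2 + 3 + 9 + 3) / 5 = 26/5 = 5.2
  x̄ = (5.8, 5.2),  deviation x̄ - mu_0 = (5.8, 5.2) - (6, 1) = (-0.2, 4.2).

Step 2 — sample covariance matrix, S[i,j] = (1/(n-1)) · Σ_k (x_{k,i} - mean_i) · (x_{k,j} - mean_j), divisor n-1 = 4:
  S[X_1,X_1] = ((-4.8)·(-4.8) + (3.2)·(3.2) + (2.2)·(2.2) + (0.2)·(0.2) + (-0.8)·(-0.8)) / 4 = 38.8/4 = 9.7
  S[X_1,X_2] = ((-4.8)·(3.8) + (3.2)·(-3.2) + (2.2)·(-2.2) + (0.2)·(3.8) + (-0.8)·(-2.2)) / 4 = -30.8/4 = -7.7
  S[X_2,X_2] = ((3.8)·(3.8) + (-3.2)·(-3.2) + (-2.2)·(-2.2) + (3.8)·(3.8) + (-2.2)·(-2.2)) / 4 = 48.8/4 = 12.2
  S = [[9.7, -7.7],
 [-7.7, 12.2]].

Step 3 — invert S. det(S) = 9.7·12.2 - (-7.7)² = 59.05.
  S^{-1} = (1/det) · [[d, -b], [-b, a]] = [[0.2066, 0.1304],
 [0.1304, 0.1643]].

Step 4 — quadratic form (x̄ - mu_0)^T · S^{-1} · (x̄ - mu_0):
  S^{-1} · (x̄ - mu_0) = (0.5064, 0.6638),
  (x̄ - mu_0)^T · [...] = (-0.2)·(0.5064) + (4.2)·(0.6638) = 2.6869.

Step 5 — scale by n: T² = 5 · 2.6869 = 13.4344.

T² ≈ 13.4344
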